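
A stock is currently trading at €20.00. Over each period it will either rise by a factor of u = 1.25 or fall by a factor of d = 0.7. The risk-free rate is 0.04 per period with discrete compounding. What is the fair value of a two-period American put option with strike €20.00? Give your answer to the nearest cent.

€2.75

Risk-neutral probability p = (1 + 0.04 − 0.7)/(1.25 − 0.7) = 0.3400/0.5500 = 0.6182
Terminal stock prices: S_uu = 31.25, S_ud = 17.5, S_dd = 9.8
Terminal payoffs (K − S): max(-11.25, 0) = 0, max(2.5, 0) = 2.5, max(10.2, 0) = 10.2
Node u (S = 25): continuation = 1/1.04·[0.6182·0.0000 + 0.3818·2.5000] = 0.9178; exercise value = 0.0000 ≤ continuation, so V_u = 0.9178
Node d (S = 14): continuation = 1/1.04·[0.6182·2.5000 + 0.3818·10.2000] = 5.2308; exercise value = 6.0000 > continuation, so V_d = 6.0000 (exercise)
Node 0 (S = 20): continuation = 1/1.04·[0.6182·0.9178 + 0.3818·6.0000] = 2.7484; exercise value = 0.0000 ≤ continuation, so V_0 = 2.7484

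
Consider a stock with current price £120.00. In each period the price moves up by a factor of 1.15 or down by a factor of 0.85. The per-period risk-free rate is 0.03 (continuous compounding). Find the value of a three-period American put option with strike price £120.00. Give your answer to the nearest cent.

Risk-neutral probability p = (e^0.03 − 0.85)/(1.15 − 0.85) = 0.1805/0.3000 = 0.6015
Terminal stock prices: S_uuu = 182.5, S_uud = 134.9, S_udd = 99.7, S_ddd = 73.69
Terminal payoffs (K − S): max(-62.5, 0) = 0, max(-14.89, 0) = 0, max(20.3, 0) = 20.3, max(46.31, 0) = 46.31
Node uu (S = 158.7): continuation = e^(−0.03)·[0.6015·0.0000 + 0.3985·0.0000] = 0.0000; exercise value = 0.0000 ≤ continuation, so V_uu = 0.0000
Node ud (S = 117.3): continuation = e^(−0.03)·[0.6015·0.0000 + 0.3985·20.2950] = 7.8482; exercise value = 2.7000 ≤ continuation, so V_ud = 7.8482
Node dd (S = 86.7): continuation = e^(−0.03)·[0.6015·20.2950 + 0.3985·46.3050] = 29.7535; exercise value = 33.3000 > continuation, so V_dd = 33.3000 (exercise)
Node u (S = 138): continuation = e^(−0.03)·[0.6015·0.0000 + 0.3985·7.8482] = 3.0350; exercise value = 0.0000 ≤ continuation, so V_u = 3.0350
Node d (S = 102): continuation = e^(−0.03)·[0.6015·7.8482 + 0.3985·33.3000] = 17.4587; exercise value = 18.0000 > continuation, so V_d = 18.0000 (exercise)
Node 0 (S = 120): continuation = e^(−0.03)·[0.6015·3.0350 + 0.3985·18.0000] = 8.7324; exercise value = 0.0000 ≤ continuation, so V_0 = 8.7324

£8.73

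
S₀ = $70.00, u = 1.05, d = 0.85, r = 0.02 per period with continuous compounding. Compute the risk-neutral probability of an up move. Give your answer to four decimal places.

p = 0.8510

Risk-neutral probability p = (e^0.02 − 0.85)/(1.05 − 0.85) = 0.1702/0.2000 = 0.8510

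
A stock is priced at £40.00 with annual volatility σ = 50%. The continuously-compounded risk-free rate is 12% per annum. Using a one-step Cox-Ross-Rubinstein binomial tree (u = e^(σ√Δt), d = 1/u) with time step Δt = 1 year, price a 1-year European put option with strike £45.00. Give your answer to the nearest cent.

CRR parameters: u = e^(σ√Δt) = e^(0.5·√1) = 1.6487, d = 1/u = 0.6065
Per-period rate: rΔt = 0.12·1 = 0.12, so R = e^0.12 = 1.1275
Risk-neutral probability p = (e^0.12 − 0.6065)/(1.6487 − 0.6065) = 0.5210/1.0422 = 0.4999
Terminal stock prices: S_u = 65.95, S_d = 24.26
Terminal payoffs (K − S): max(-20.95, 0) = 0, max(20.74, 0) = 20.74
Node 0 (S = 40): V_0 = e^(−0.12)·[0.4999·0.0000 + 0.5001·20.7388] = 9.1991

£9.20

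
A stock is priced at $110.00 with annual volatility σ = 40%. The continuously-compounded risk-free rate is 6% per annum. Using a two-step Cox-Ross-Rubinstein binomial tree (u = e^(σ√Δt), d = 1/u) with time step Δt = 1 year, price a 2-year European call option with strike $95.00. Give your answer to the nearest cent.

$36.82

CRR parameters: u = e^(σ√Δt) = e^(0.4·√1) = 1.4918, d = 1/u = 0.6703
Per-period rate: rΔt = 0.06·1 = 0.06, so R = e^0.06 = 1.0618
Risk-neutral probability p = (e^0.06 − 0.6703)/(1.4918 − 0.6703) = 0.3915/0.8215 = 0.4766
Terminal stock prices: S_uu = 244.8, S_ud = 110, S_dd = 49.43
Terminal payoffs (S − K): max(149.8, 0) = 149.8, max(15, 0) = 15, max(-45.57, 0) = 0
Node u (S = 164.1): V_u = e^(−0.06)·[0.4766·149.8095 + 0.5234·15.0000] = 74.6331
Node d (S = 73.74): V_d = e^(−0.06)·[0.4766·15.0000 + 0.5234·0.0000] = 6.7325
Node 0 (S = 110): V_0 = e^(−0.06)·[0.4766·74.6331 + 0.5234·6.7325] = 36.8163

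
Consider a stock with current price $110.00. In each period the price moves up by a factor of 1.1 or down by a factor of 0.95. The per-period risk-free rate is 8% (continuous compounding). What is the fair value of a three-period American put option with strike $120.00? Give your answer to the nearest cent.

Risk-neutral probability p = (e^0.08 − 0.95)/(1.1 − 0.95) = 0.1333/0.1500 = 0.8886
Terminal stock prices: S_uuu = 146.4, S_uud = 126.4, S_udd = 109.2, S_ddd = 94.31
Terminal payoffs (K − S): max(-26.41, 0) = 0, max(-6.445, 0) = 0, max(10.8, 0) = 10.8, max(25.69, 0) = 25.69
Node uu (S = 133.1): continuation = e^(−0.08)·[0.8886·0.0000 + 0.1114·0.0000] = 0.0000; exercise value = 0.0000 ≤ continuation, so V_uu = 0.0000
Node ud (S = 115): continuation = e^(−0.08)·[0.8886·0.0000 + 0.1114·10.7975] = 1.1106; exercise value = 5.0500 > continuation, so V_ud = 5.0500 (exercise)
Node dd (S = 99.27): continuation = e^(−0.08)·[0.8886·10.7975 + 0.1114·25.6888] = 11.4990; exercise value = 20.7250 > continuation, so V_dd = 20.7250 (exercise)
Node u (S = 121): continuation = e^(−0.08)·[0.8886·0.0000 + 0.1114·5.0500] = 0.5194; exercise value = 0.0000 ≤ continuation, so V_u = 0.5194
Node d (S = 104.5): continuation = e^(−0.08)·[0.8886·5.0500 + 0.1114·20.7250] = 6.2740; exercise value = 15.5000 > continuation, so V_d = 15.5000 (exercise)
Node 0 (S = 110): continuation = e^(−0.08)·[0.8886·0.5194 + 0.1114·15.5000] = 2.0203; exercise value = 10.0000 > continuation, so V_0 = 10.0000 (exercise)

$10.00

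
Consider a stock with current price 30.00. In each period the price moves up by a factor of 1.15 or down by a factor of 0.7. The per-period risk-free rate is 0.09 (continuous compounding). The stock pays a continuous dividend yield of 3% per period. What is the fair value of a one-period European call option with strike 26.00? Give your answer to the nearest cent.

6.25

Per-period risk-free factor R = e^0.09 = 1.0942; dividend-adjusted growth = e^(0.09−0.03) = 1.0618.
Risk-neutral probability p = (1.0618 − 0.7)/(1.15 − 0.7) = 0.3618/0.4500 = 0.8041
Terminal stock prices: S_u = 34.5, S_d = 21
Terminal payoffs (S − K): max(8.5, 0) = 8.5, max(-5, 0) = 0
Node 0 (S = 30): V_0 = e^(−0.09)·[0.8041·8.5000 + 0.1959·0.0000] = 6.2464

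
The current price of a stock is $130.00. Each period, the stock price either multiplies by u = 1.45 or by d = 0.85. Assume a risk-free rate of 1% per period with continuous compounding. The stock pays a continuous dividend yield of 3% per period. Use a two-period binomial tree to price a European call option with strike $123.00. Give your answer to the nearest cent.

Per-period risk-free factor R = e^0.01 = 1.0101; dividend-adjusted growth = e^(0.01−0.03) = 0.9802.
Risk-neutral probability p = (0.9802 − 0.85)/(1.45 − 0.85) = 0.1302/0.6000 = 0.2170
Terminal stock prices: S_uu = 273.3, S_ud = 160.2, S_dd = 93.92
Terminal payoffs (S − K): max(150.3, 0) = 150.3, max(37.22, 0) = 37.22, max(-29.08, 0) = 0
Node u (S = 188.5): V_u = e^(−0.01)·[0.2170·150.3250 + 0.7830·37.2250] = 61.1529
Node d (S = 110.5): V_d = e^(−0.01)·[0.2170·37.2250 + 0.7830·0.0000] = 7.9974
Node 0 (S = 130): V_0 = e^(−0.01)·[0.2170·61.1529 + 0.7830·7.9974] = 19.3376

$19.34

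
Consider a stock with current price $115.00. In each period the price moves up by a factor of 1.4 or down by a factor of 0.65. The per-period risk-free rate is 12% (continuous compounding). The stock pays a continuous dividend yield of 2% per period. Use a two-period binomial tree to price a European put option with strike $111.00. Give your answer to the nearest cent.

$9.97

Per-period risk-free factor R = e^0.12 = 1.1275; dividend-adjusted growth = e^(0.12−0.02) = 1.1052.
Risk-neutral probability p = (1.1052 − 0.65)/(1.4 − 0.65) = 0.4552/0.7500 = 0.6069
Terminal stock prices: S_uu = 225.4, S_ud = 104.7, S_dd = 48.59
Terminal payoffs (K − S): max(-114.4, 0) = 0, max(6.35, 0) = 6.35, max(62.41, 0) = 62.41
Node u (S = 161): V_u = e^(−0.12)·[0.6069·0.0000 + 0.3931·6.3500] = 2.2139
Node d (S = 74.75): V_d = e^(−0.12)·[0.6069·6.3500 + 0.3931·62.4125] = 25.1783
Node 0 (S = 115): V_0 = e^(−0.12)·[0.6069·2.2139 + 0.3931·25.1783] = 9.9702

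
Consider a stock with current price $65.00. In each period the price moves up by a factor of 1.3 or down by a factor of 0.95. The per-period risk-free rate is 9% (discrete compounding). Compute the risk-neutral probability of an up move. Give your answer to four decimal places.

p = 0.4000

Risk-neutral probability p = (1 + 0.09 − 0.95)/(1.3 − 0.95) = 0.1400/0.3500 = 0.4000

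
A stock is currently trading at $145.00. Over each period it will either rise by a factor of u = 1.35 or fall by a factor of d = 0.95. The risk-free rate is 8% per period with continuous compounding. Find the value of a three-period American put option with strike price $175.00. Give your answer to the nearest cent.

Risk-neutral probability p = (e^0.08 − 0.95)/(1.35 − 0.95) = 0.1333/0.4000 = 0.3332
Terminal stock prices: S_uuu = 356.8, S_uud = 251, S_udd = 176.7, S_ddd = 124.3
Terminal payoffs (K − S): max(-181.8, 0) = 0, max(-76.05, 0) = 0, max(-1.664, 0) = 0, max(50.68, 0) = 50.68
Node uu (S = 264.3): continuation = e^(−0.08)·[0.3332·0.0000 + 0.6668·0.0000] = 0.0000; exercise value = 0.0000 ≤ continuation, so V_uu = 0.0000
Node ud (S = 186): continuation = e^(−0.08)·[0.3332·0.0000 + 0.6668·0.0000] = 0.0000; exercise value = 0.0000 ≤ continuation, so V_ud = 0.0000
Node dd (S = 130.9): continuation = e^(−0.08)·[0.3332·0.0000 + 0.6668·50.6806] = 31.1948; exercise value = 44.1375 > continuation, so V_dd = 44.1375 (exercise)
Node u (S = 195.8): continuation = e^(−0.08)·[0.3332·0.0000 + 0.6668·0.0000] = 0.0000; exercise value = 0.0000 ≤ continuation, so V_u = 0.0000
Node d (S = 137.8): continuation = e^(−0.08)·[0.3332·0.0000 + 0.6668·44.1375] = 27.1674; exercise value = 37.2500 > continuation, so V_d = 37.2500 (exercise)
Node 0 (S = 145): continuation = e^(−0.08)·[0.3332·0.0000 + 0.6668·37.2500] = 22.9280; exercise value = 30.0000 > continuation, so V_0 = 30.0000 (exercise)

$30.00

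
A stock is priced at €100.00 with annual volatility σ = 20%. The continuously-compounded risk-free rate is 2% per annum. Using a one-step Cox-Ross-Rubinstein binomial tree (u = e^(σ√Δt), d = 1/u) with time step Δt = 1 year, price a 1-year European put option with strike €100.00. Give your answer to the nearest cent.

CRR parameters: u = e^(σ√Δt) = e^(0.2·√1) = 1.2214, d = 1/u = 0.8187
Per-period rate: rΔt = 0.02·1 = 0.02, so R = e^0.02 = 1.0202
Risk-neutral probability p = (e^0.02 − 0.8187)/(1.2214 − 0.8187) = 0.2015/0.4027 = 0.5003
Terminal stock prices: S_u = 122.1, S_d = 81.87
Terminal payoffs (K − S): max(-22.14, 0) = 0, max(18.13, 0) = 18.13
Node 0 (S = 100): V_0 = e^(−0.02)·[0.5003·0.0000 + 0.4997·18.1269] = 8.8781

€8.88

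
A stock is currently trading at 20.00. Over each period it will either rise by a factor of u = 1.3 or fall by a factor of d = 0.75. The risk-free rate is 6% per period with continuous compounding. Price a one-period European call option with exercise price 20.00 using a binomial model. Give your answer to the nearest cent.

3.20

Risk-neutral probability p = (e^0.06 − 0.75)/(1.3 − 0.75) = 0.3118/0.5500 = 0.5670
Terminal stock prices: S_u = 26, S_d = 15
Terminal payoffs (S − K): max(6, 0) = 6, max(-5, 0) = 0
Node 0 (S = 20): V_0 = e^(−0.06)·[0.5670·6.0000 + 0.4330·0.0000] = 3.2037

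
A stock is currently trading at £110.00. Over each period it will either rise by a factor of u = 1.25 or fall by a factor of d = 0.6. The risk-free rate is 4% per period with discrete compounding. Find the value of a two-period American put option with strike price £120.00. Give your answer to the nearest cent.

Risk-neutral probability p = (1 + 0.04 − 0.6)/(1.25 − 0.6) = 0.4400/0.6500 = 0.6769
Terminal stock prices: S_uu = 171.9, S_ud = 82.5, S_dd = 39.6
Terminal payoffs (K − S): max(-51.88, 0) = 0, max(37.5, 0) = 37.5, max(80.4, 0) = 80.4
Node u (S = 137.5): continuation = 1/1.04·[0.6769·0.0000 + 0.3231·37.5000] = 11.6494; exercise value = 0.0000 ≤ continuation, so V_u = 11.6494
Node d (S = 66): continuation = 1/1.04·[0.6769·37.5000 + 0.3231·80.4000] = 49.3846; exercise value = 54.0000 > continuation, so V_d = 54.0000 (exercise)
Node 0 (S = 110): continuation = 1/1.04·[0.6769·11.6494 + 0.3231·54.0000] = 24.3576; exercise value = 10.0000 ≤ continuation, so V_0 = 24.3576

£24.36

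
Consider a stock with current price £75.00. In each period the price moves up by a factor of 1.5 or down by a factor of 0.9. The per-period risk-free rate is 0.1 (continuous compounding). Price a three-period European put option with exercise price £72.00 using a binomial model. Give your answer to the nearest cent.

Risk-neutral probability p = (e^0.1 − 0.9)/(1.5 − 0.9) = 0.2052/0.6000 = 0.3420
Terminal stock prices: S_uuu = 253.1, S_uud = 151.9, S_udd = 91.12, S_ddd = 54.68
Terminal payoffs (K − S): max(-181.1, 0) = 0, max(-79.88, 0) = 0, max(-19.12, 0) = 0, max(17.32, 0) = 17.32
Node uu (S = 168.8): V_uu = e^(−0.1)·[0.3420·0.0000 + 0.6580·0.0000] = 0.0000
Node ud (S = 101.2): V_ud = e^(−0.1)·[0.3420·0.0000 + 0.6580·0.0000] = 0.0000
Node dd (S = 60.75): V_dd = e^(−0.1)·[0.3420·0.0000 + 0.6580·17.3250] = 10.3158
Node u (S = 112.5): V_u = e^(−0.1)·[0.3420·0.0000 + 0.6580·0.0000] = 0.0000
Node d (S = 67.5): V_d = e^(−0.1)·[0.3420·0.0000 + 0.6580·10.3158] = 6.1423
Node 0 (S = 75): V_0 = e^(−0.1)·[0.3420·0.0000 + 0.6580·6.1423] = 3.6573

£3.66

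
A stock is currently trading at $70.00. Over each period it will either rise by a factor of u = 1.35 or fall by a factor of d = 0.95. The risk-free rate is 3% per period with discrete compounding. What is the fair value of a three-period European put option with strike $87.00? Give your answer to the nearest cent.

$13.25

Risk-neutral probability p = (1 + 0.03 − 0.95)/(1.35 − 0.95) = 0.0800/0.4000 = 0.2000
Terminal stock prices: S_uuu = 172.2, S_uud = 121.2, S_udd = 85.29, S_ddd = 60.02
Terminal payoffs (K − S): max(-85.23, 0) = 0, max(-34.2, 0) = 0, max(1.714, 0) = 1.714, max(26.98, 0) = 26.98
Node uu (S = 127.6): V_uu = 1/1.03·[0.2000·0.0000 + 0.8000·0.0000] = 0.0000
Node ud (S = 89.77): V_ud = 1/1.03·[0.2000·0.0000 + 0.8000·1.7138] = 1.3311
Node dd (S = 63.17): V_dd = 1/1.03·[0.2000·1.7138 + 0.8000·26.9838] = 21.2910
Node u (S = 94.5): V_u = 1/1.03·[0.2000·0.0000 + 0.8000·1.3311] = 1.0338
Node d (S = 66.5): V_d = 1/1.03·[0.2000·1.3311 + 0.8000·21.2910] = 16.7952
Node 0 (S = 70): V_0 = 1/1.03·[0.2000·1.0338 + 0.8000·16.7952] = 13.2455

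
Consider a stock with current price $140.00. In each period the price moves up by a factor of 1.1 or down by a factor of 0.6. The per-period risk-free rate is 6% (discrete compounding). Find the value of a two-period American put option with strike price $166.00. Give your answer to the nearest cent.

Risk-neutral probability p = (1 + 0.06 − 0.6)/(1.1 − 0.6) = 0.4600/0.5000 = 0.9200
Terminal stock prices: S_uu = 169.4, S_ud = 92.4, S_dd = 50.4
Terminal payoffs (K − S): max(-3.4, 0) = 0, max(73.6, 0) = 73.6, max(115.6, 0) = 115.6
Node u (S = 154): continuation = 1/1.06·[0.9200·0.0000 + 0.0800·73.6000] = 5.5547; exercise value = 12.0000 > continuation, so V_u = 12.0000 (exercise)
Node d (S = 84): continuation = 1/1.06·[0.9200·73.6000 + 0.0800·115.6000] = 72.6038; exercise value = 82.0000 > continuation, so V_d = 82.0000 (exercise)
Node 0 (S = 140): continuation = 1/1.06·[0.9200·12.0000 + 0.0800·82.0000] = 16.6038; exercise value = 26.0000 > continuation, so V_0 = 26.0000 (exercise)

$26.00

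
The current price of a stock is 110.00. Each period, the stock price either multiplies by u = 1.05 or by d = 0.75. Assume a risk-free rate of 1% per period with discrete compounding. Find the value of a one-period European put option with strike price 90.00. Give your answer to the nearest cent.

Risk-neutral probability p = (1 + 0.01 − 0.75)/(1.05 − 0.75) = 0.2600/0.3000 = 0.8667
Terminal stock prices: S_u = 115.5, S_d = 82.5
Terminal payoffs (K − S): max(-25.5, 0) = 0, max(7.5, 0) = 7.5
Node 0 (S = 110): V_0 = 1/1.01·[0.8667·0.0000 + 0.1333·7.5000] = 0.9901

0.99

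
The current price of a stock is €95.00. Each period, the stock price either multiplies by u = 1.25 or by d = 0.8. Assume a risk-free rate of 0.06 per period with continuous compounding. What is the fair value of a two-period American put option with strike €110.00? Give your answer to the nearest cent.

€16.63

Risk-neutral probability p = (e^0.06 − 0.8)/(1.25 − 0.8) = 0.2618/0.4500 = 0.5819
Terminal stock prices: S_uu = 148.4, S_ud = 95, S_dd = 60.8
Terminal payoffs (K − S): max(-38.44, 0) = 0, max(15, 0) = 15, max(49.2, 0) = 49.2
Node u (S = 118.8): continuation = e^(−0.06)·[0.5819·0.0000 + 0.4181·15.0000] = 5.9069; exercise value = 0.0000 ≤ continuation, so V_u = 5.9069
Node d (S = 76): continuation = e^(−0.06)·[0.5819·15.0000 + 0.4181·49.2000] = 27.5941; exercise value = 34.0000 > continuation, so V_d = 34.0000 (exercise)
Node 0 (S = 95): continuation = e^(−0.06)·[0.5819·5.9069 + 0.4181·34.0000] = 16.6257; exercise value = 15.0000 ≤ continuation, so V_0 = 16.6257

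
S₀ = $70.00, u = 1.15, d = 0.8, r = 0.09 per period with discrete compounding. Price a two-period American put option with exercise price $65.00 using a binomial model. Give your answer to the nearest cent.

$1.49

Risk-neutral probability p = (1 + 0.09 − 0.8)/(1.15 − 0.8) = 0.2900/0.3500 = 0.8286
Terminal stock prices: S_uu = 92.57, S_ud = 64.4, S_dd = 44.8
Terminal payoffs (K − S): max(-27.57, 0) = 0, max(0.6, 0) = 0.6, max(20.2, 0) = 20.2
Node u (S = 80.5): continuation = 1/1.09·[0.8286·0.0000 + 0.1714·0.6000] = 0.0944; exercise value = 0.0000 ≤ continuation, so V_u = 0.0944
Node d (S = 56): continuation = 1/1.09·[0.8286·0.6000 + 0.1714·20.2000] = 3.6330; exercise value = 9.0000 > continuation, so V_d = 9.0000 (exercise)
Node 0 (S = 70): continuation = 1/1.09·[0.8286·0.0944 + 0.1714·9.0000] = 1.4872; exercise value = 0.0000 ≤ continuation, so V_0 = 1.4872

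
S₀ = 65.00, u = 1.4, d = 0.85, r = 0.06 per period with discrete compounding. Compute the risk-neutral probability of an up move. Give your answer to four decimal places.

Risk-neutral probability p = (1 + 0.06 − 0.85)/(1.4 − 0.85) = 0.2100/0.5500 = 0.3818

p = 0.3818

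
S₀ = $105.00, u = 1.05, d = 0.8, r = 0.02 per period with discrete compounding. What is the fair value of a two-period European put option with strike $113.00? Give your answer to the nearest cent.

$5.67

Risk-neutral probability p = (1 + 0.02 − 0.8)/(1.05 − 0.8) = 0.2200/0.2500 = 0.8800
Terminal stock prices: S_uu = 115.8, S_ud = 88.2, S_dd = 67.2
Terminal payoffs (K − S): max(-2.763, 0) = 0, max(24.8, 0) = 24.8, max(45.8, 0) = 45.8
Node u (S = 110.2): V_u = 1/1.02·[0.8800·0.0000 + 0.1200·24.8000] = 2.9176
Node d (S = 84): V_d = 1/1.02·[0.8800·24.8000 + 0.1200·45.8000] = 26.7843
Node 0 (S = 105): V_0 = 1/1.02·[0.8800·2.9176 + 0.1200·26.7843] = 5.6683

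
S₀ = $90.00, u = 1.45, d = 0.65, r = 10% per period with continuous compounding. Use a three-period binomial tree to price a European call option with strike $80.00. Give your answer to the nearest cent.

$39.86

Risk-neutral probability p = (e^0.1 − 0.65)/(1.45 − 0.65) = 0.4552/0.8000 = 0.5690
Terminal stock prices: S_uuu = 274.4, S_uud = 123, S_udd = 55.14, S_ddd = 24.72
Terminal payoffs (S − K): max(194.4, 0) = 194.4, max(43, 0) = 43, max(-24.86, 0) = 0, max(-55.28, 0) = 0
Node uu (S = 189.2): V_uu = e^(−0.1)·[0.5690·194.3762 + 0.4310·42.9963] = 116.8380
Node ud (S = 84.83): V_ud = e^(−0.1)·[0.5690·42.9963 + 0.4310·0.0000] = 22.1353
Node dd (S = 38.03): V_dd = e^(−0.1)·[0.5690·0.0000 + 0.4310·0.0000] = 0.0000
Node u (S = 130.5): V_u = e^(−0.1)·[0.5690·116.8380 + 0.4310·22.1353] = 68.7837
Node d (S = 58.5): V_d = e^(−0.1)·[0.5690·22.1353 + 0.4310·0.0000] = 11.3957
Node 0 (S = 90): V_0 = e^(−0.1)·[0.5690·68.7837 + 0.4310·11.3957] = 39.8557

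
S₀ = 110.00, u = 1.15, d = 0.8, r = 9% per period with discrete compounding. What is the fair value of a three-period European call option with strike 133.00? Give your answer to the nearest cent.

Risk-neutral probability p = (1 + 0.09 − 0.8)/(1.15 − 0.8) = 0.2900/0.3500 = 0.8286
Terminal stock prices: S_uuu = 167.3, S_uud = 116.4, S_udd = 80.96, S_ddd = 56.32
Terminal payoffs (S − K): max(34.3, 0) = 34.3, max(-16.62, 0) = 0, max(-52.04, 0) = 0, max(-76.68, 0) = 0
Node uu (S = 145.5): V_uu = 1/1.09·[0.8286·34.2962 + 0.1714·0.0000] = 26.0705
Node ud (S = 101.2): V_ud = 1/1.09·[0.8286·0.0000 + 0.1714·0.0000] = 0.0000
Node dd (S = 70.4): V_dd = 1/1.09·[0.8286·0.0000 + 0.1714·0.0000] = 0.0000
Node u (S = 126.5): V_u = 1/1.09·[0.8286·26.0705 + 0.1714·0.0000] = 19.8177
Node d (S = 88): V_d = 1/1.09·[0.8286·0.0000 + 0.1714·0.0000] = 0.0000
Node 0 (S = 110): V_0 = 1/1.09·[0.8286·19.8177 + 0.1714·0.0000] = 15.0646

15.06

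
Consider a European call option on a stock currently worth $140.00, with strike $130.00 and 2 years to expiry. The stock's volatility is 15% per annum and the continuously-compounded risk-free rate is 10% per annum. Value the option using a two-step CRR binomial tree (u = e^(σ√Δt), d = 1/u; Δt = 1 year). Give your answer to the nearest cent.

$34.33

CRR parameters: u = e^(σ√Δt) = e^(0.15·√1) = 1.1618, d = 1/u = 0.8607
Per-period rate: rΔt = 0.1·1 = 0.1, so R = e^0.1 = 1.1052
Risk-neutral probability p = (e^0.1 − 0.8607)/(1.1618 − 0.8607) = 0.2445/0.3011 = 0.8118
Terminal stock prices: S_uu = 189, S_ud = 140, S_dd = 103.7
Terminal payoffs (S − K): max(58.98, 0) = 58.98, max(10, 0) = 10, max(-26.29, 0) = 0
Node u (S = 162.7): V_u = e^(−0.1)·[0.8118·58.9802 + 0.1882·10.0000] = 45.0279
Node d (S = 120.5): V_d = e^(−0.1)·[0.8118·10.0000 + 0.1882·0.0000] = 7.3457
Node 0 (S = 140): V_0 = e^(−0.1)·[0.8118·45.0279 + 0.1882·7.3457] = 34.3270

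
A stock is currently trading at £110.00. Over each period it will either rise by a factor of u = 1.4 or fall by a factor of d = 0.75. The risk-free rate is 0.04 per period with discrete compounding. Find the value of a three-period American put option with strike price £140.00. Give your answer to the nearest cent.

Risk-neutral probability p = (1 + 0.04 − 0.75)/(1.4 − 0.75) = 0.2900/0.6500 = 0.4462
Terminal stock prices: S_uuu = 301.8, S_uud = 161.7, S_udd = 86.62, S_ddd = 46.41
Terminal payoffs (K − S): max(-161.8, 0) = 0, max(-21.7, 0) = 0, max(53.38, 0) = 53.38, max(93.59, 0) = 93.59
Node uu (S = 215.6): continuation = 1/1.04·[0.4462·0.0000 + 0.5538·0.0000] = 0.0000; exercise value = 0.0000 ≤ continuation, so V_uu = 0.0000
Node ud (S = 115.5): continuation = 1/1.04·[0.4462·0.0000 + 0.5538·53.3750] = 28.4246; exercise value = 24.5000 ≤ continuation, so V_ud = 28.4246
Node dd (S = 61.88): continuation = 1/1.04·[0.4462·53.3750 + 0.5538·93.5938] = 72.7404; exercise value = 78.1250 > continuation, so V_dd = 78.1250 (exercise)
Node u (S = 154): continuation = 1/1.04·[0.4462·0.0000 + 0.5538·28.4246] = 15.1373; exercise value = 0.0000 ≤ continuation, so V_u = 15.1373
Node d (S = 82.5): continuation = 1/1.04·[0.4462·28.4246 + 0.5538·78.1250] = 53.7990; exercise value = 57.5000 > continuation, so V_d = 57.5000 (exercise)
Node 0 (S = 110): continuation = 1/1.04·[0.4462·15.1373 + 0.5538·57.5000] = 37.1151; exercise value = 30.0000 ≤ continuation, so V_0 = 37.1151

£37.12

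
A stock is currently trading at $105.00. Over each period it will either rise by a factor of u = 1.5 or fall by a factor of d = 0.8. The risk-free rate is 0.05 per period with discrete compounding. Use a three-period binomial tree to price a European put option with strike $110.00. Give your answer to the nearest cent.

Risk-neutral probability p = (1 + 0.05 − 0.8)/(1.5 − 0.8) = 0.2500/0.7000 = 0.3571
Terminal stock prices: S_uuu = 354.4, S_uud = 189, S_udd = 100.8, S_ddd = 53.76
Terminal payoffs (K − S): max(-244.4, 0) = 0, max(-79, 0) = 0, max(9.2, 0) = 9.2, max(56.24, 0) = 56.24
Node uu (S = 236.2): V_uu = 1/1.05·[0.3571·0.0000 + 0.6429·0.0000] = 0.0000
Node ud (S = 126): V_ud = 1/1.05·[0.3571·0.0000 + 0.6429·9.2000] = 5.6327
Node dd (S = 67.2): V_dd = 1/1.05·[0.3571·9.2000 + 0.6429·56.2400] = 37.5619
Node u (S = 157.5): V_u = 1/1.05·[0.3571·0.0000 + 0.6429·5.6327] = 3.4486
Node d (S = 84): V_d = 1/1.05·[0.3571·5.6327 + 0.6429·37.5619] = 24.9130
Node 0 (S = 105): V_0 = 1/1.05·[0.3571·3.4486 + 0.6429·24.9130] = 16.4258

$16.43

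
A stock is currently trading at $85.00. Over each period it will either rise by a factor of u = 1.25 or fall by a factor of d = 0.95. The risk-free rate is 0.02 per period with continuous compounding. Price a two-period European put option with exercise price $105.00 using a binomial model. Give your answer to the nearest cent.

$17.35

Risk-neutral probability p = (e^0.02 − 0.95)/(1.25 − 0.95) = 0.0702/0.3000 = 0.2340
Terminal stock prices: S_uu = 132.8, S_ud = 100.9, S_dd = 76.71
Terminal payoffs (K − S): max(-27.81, 0) = 0, max(4.062, 0) = 4.062, max(28.29, 0) = 28.29
Node u (S = 106.2): V_u = e^(−0.02)·[0.2340·0.0000 + 0.7660·4.0625] = 3.0502
Node d (S = 80.75): V_d = e^(−0.02)·[0.2340·4.0625 + 0.7660·28.2875] = 22.1709
Node 0 (S = 85): V_0 = e^(−0.02)·[0.2340·3.0502 + 0.7660·22.1709] = 17.3461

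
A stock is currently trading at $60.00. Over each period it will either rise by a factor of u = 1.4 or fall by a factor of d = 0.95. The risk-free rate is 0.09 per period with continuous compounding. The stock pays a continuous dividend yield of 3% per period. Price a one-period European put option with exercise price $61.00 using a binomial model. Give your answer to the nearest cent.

$2.75

Per-period risk-free factor R = e^0.09 = 1.0942; dividend-adjusted growth = e^(0.09−0.03) = 1.0618.
Risk-neutral probability p = (1.0618 − 0.95)/(1.4 − 0.95) = 0.1118/0.4500 = 0.2485
Terminal stock prices: S_u = 84, S_d = 57
Terminal payoffs (K − S): max(-23, 0) = 0, max(4, 0) = 4
Node 0 (S = 60): V_0 = e^(−0.09)·[0.2485·0.0000 + 0.7515·4.0000] = 2.7472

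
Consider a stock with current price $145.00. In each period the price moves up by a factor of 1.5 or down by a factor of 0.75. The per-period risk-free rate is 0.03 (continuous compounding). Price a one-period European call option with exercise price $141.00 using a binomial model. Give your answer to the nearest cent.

Risk-neutral probability p = (e^0.03 − 0.75)/(1.5 − 0.75) = 0.2805/0.7500 = 0.3739
Terminal stock prices: S_u = 217.5, S_d = 108.8
Terminal payoffs (S − K): max(76.5, 0) = 76.5, max(-32.25, 0) = 0
Node 0 (S = 145): V_0 = e^(−0.03)·[0.3739·76.5000 + 0.6261·0.0000] = 27.7609

$27.76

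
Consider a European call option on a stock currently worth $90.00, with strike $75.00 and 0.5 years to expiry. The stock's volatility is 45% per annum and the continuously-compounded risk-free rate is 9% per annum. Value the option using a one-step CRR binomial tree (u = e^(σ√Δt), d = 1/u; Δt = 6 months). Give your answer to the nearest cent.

$22.93

CRR parameters: u = e^(σ√Δt) = e^(0.45·√0.5) = 1.3746, d = 1/u = 0.7275
Per-period rate: rΔt = 0.09·0.5 = 0.045, so R = e^0.045 = 1.0460
Risk-neutral probability p = (e^0.045 − 0.7275)/(1.3746 − 0.7275) = 0.3186/0.6472 = 0.4922
Terminal stock prices: S_u = 123.7, S_d = 65.47
Terminal payoffs (S − K): max(48.72, 0) = 48.72, max(-9.529, 0) = 0
Node 0 (S = 90): V_0 = e^(−0.045)·[0.4922·48.7184 + 0.5078·0.0000] = 22.9256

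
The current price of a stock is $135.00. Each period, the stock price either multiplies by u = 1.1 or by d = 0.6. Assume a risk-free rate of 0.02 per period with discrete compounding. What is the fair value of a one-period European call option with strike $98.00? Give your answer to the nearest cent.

$41.59

Risk-neutral probability p = (1 + 0.02 − 0.6)/(1.1 − 0.6) = 0.4200/0.5000 = 0.8400
Terminal stock prices: S_u = 148.5, S_d = 81
Terminal payoffs (S − K): max(50.5, 0) = 50.5, max(-17, 0) = 0
Node 0 (S = 135): V_0 = 1/1.02·[0.8400·50.5000 + 0.1600·0.0000] = 41.5882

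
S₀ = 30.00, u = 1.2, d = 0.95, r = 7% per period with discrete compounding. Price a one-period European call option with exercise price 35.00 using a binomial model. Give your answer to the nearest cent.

Risk-neutral probability p = (1 + 0.07 − 0.95)/(1.2 − 0.95) = 0.1200/0.2500 = 0.4800
Terminal stock prices: S_u = 36, S_d = 28.5
Terminal payoffs (S − K): max(1, 0) = 1, max(-6.5, 0) = 0
Node 0 (S = 30): V_0 = 1/1.07·[0.4800·1.0000 + 0.5200·0.0000] = 0.4486

0.45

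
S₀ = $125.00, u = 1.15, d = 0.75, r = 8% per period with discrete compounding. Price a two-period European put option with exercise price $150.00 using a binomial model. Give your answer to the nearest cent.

Risk-neutral probability p = (1 + 0.08 − 0.75)/(1.15 − 0.75) = 0.3300/0.4000 = 0.8250
Terminal stock prices: S_uu = 165.3, S_ud = 107.8, S_dd = 70.31
Terminal payoffs (K − S): max(-15.31, 0) = 0, max(42.19, 0) = 42.19, max(79.69, 0) = 79.69
Node u (S = 143.8): V_u = 1/1.08·[0.8250·0.0000 + 0.1750·42.1875] = 6.8359
Node d (S = 93.75): V_d = 1/1.08·[0.8250·42.1875 + 0.1750·79.6875] = 45.1389
Node 0 (S = 125): V_0 = 1/1.08·[0.8250·6.8359 + 0.1750·45.1389] = 12.5361

$12.54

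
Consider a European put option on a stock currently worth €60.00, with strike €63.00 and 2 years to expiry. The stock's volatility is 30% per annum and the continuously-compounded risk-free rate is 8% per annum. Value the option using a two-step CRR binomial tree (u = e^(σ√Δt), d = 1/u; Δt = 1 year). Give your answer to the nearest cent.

€6.17

CRR parameters: u = e^(σ√Δt) = e^(0.3·√1) = 1.3499, d = 1/u = 0.7408
Per-period rate: rΔt = 0.08·1 = 0.08, so R = e^0.08 = 1.0833
Risk-neutral probability p = (e^0.08 − 0.7408)/(1.3499 − 0.7408) = 0.3425/0.6090 = 0.5623
Terminal stock prices: S_uu = 109.3, S_ud = 60, S_dd = 32.93
Terminal payoffs (K − S): max(-46.33, 0) = 0, max(3, 0) = 3, max(30.07, 0) = 30.07
Node u (S = 80.99): V_u = e^(−0.08)·[0.5623·0.0000 + 0.4377·3.0000] = 1.2121
Node d (S = 44.45): V_d = e^(−0.08)·[0.5623·3.0000 + 0.4377·30.0713] = 13.7072
Node 0 (S = 60): V_0 = e^(−0.08)·[0.5623·1.2121 + 0.4377·13.7072] = 6.1675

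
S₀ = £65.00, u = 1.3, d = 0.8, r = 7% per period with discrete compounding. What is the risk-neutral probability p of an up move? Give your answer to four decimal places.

p = 0.5400

Risk-neutral probability p = (1 + 0.07 − 0.8)/(1.3 − 0.8) = 0.2700/0.5000 = 0.5400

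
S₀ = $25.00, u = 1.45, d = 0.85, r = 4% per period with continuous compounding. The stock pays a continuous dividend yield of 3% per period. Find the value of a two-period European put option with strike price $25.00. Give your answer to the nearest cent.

Per-period risk-free factor R = e^0.04 = 1.0408; dividend-adjusted growth = e^(0.04−0.03) = 1.0101.
Risk-neutral probability p = (1.0101 − 0.85)/(1.45 − 0.85) = 0.1601/0.6000 = 0.2668
Terminal stock prices: S_uu = 52.56, S_ud = 30.81, S_dd = 18.06
Terminal payoffs (K − S): max(-27.56, 0) = 0, max(-5.812, 0) = 0, max(6.938, 0) = 6.938
Node u (S = 36.25): V_u = e^(−0.04)·[0.2668·0.0000 + 0.7332·0.0000] = 0.0000
Node d (S = 21.25): V_d = e^(−0.04)·[0.2668·0.0000 + 0.7332·6.9375] = 4.8875
Node 0 (S = 25): V_0 = e^(−0.04)·[0.2668·0.0000 + 0.7332·4.8875] = 3.4432

$3.44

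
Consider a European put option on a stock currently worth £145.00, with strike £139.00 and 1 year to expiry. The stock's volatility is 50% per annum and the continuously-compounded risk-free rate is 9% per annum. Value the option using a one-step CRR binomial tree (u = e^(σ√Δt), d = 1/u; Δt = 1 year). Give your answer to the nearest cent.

CRR parameters: u = e^(σ√Δt) = e^(0.5·√1) = 1.6487, d = 1/u = 0.6065
Per-period rate: rΔt = 0.09·1 = 0.09, so R = e^0.09 = 1.0942
Risk-neutral probability p = (e^0.09 − 0.6065)/(1.6487 − 0.6065) = 0.4876/1.0422 = 0.4679
Terminal stock prices: S_u = 239.1, S_d = 87.95
Terminal payoffs (K − S): max(-100.1, 0) = 0, max(51.05, 0) = 51.05
Node 0 (S = 145): V_0 = e^(−0.09)·[0.4679·0.0000 + 0.5321·51.0531] = 24.8271

£24.83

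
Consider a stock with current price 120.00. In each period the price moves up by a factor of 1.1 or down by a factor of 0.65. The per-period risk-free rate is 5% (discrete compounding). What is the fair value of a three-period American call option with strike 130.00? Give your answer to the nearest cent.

Risk-neutral probability p = (1 + 0.05 − 0.65)/(1.1 − 0.65) = 0.4000/0.4500 = 0.8889
Terminal stock prices: S_uuu = 159.7, S_uud = 94.38, S_udd = 55.77, S_ddd = 32.95
Terminal payoffs (S − K): max(29.72, 0) = 29.72, max(-35.62, 0) = 0, max(-74.23, 0) = 0, max(-97.05, 0) = 0
Node uu (S = 145.2): continuation = 1/1.05·[0.8889·29.7200 + 0.1111·0.0000] = 25.1598; exercise value = 15.2000 ≤ continuation, so V_uu = 25.1598
Node ud (S = 85.8): continuation = 1/1.05·[0.8889·0.0000 + 0.1111·0.0000] = 0.0000; exercise value = 0.0000 ≤ continuation, so V_ud = 0.0000
Node dd (S = 50.7): continuation = 1/1.05·[0.8889·0.0000 + 0.1111·0.0000] = 0.0000; exercise value = 0.0000 ≤ continuation, so V_dd = 0.0000
Node u (S = 132): continuation = 1/1.05·[0.8889·25.1598 + 0.1111·0.0000] = 21.2993; exercise value = 2.0000 ≤ continuation, so V_u = 21.2993
Node d (S = 78): continuation = 1/1.05·[0.8889·0.0000 + 0.1111·0.0000] = 0.0000; exercise value = 0.0000 ≤ continuation, so V_d = 0.0000
Node 0 (S = 120): continuation = 1/1.05·[0.8889·21.2993 + 0.1111·0.0000] = 18.0311; exercise value = 0.0000 ≤ continuation, so V_0 = 18.0311

18.03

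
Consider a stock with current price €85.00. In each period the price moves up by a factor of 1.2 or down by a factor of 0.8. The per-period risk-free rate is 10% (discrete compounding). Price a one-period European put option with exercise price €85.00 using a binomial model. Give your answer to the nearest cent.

Risk-neutral probability p = (1 + 0.1 − 0.8)/(1.2 − 0.8) = 0.3000/0.4000 = 0.7500
Terminal stock prices: S_u = 102, S_d = 68
Terminal payoffs (K − S): max(-17, 0) = 0, max(17, 0) = 17
Node 0 (S = 85): V_0 = 1/1.1·[0.7500·0.0000 + 0.2500·17.0000] = 3.8636

€3.86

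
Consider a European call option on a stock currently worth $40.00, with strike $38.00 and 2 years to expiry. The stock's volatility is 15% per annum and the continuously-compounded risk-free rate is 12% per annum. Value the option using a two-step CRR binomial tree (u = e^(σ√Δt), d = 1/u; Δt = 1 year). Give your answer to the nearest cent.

CRR parameters: u = e^(σ√Δt) = e^(0.15·√1) = 1.1618, d = 1/u = 0.8607
Per-period rate: rΔt = 0.12·1 = 0.12, so R = e^0.12 = 1.1275
Risk-neutral probability p = (e^0.12 − 0.8607)/(1.1618 − 0.8607) = 0.2668/0.3011 = 0.8860
Terminal stock prices: S_uu = 53.99, S_ud = 40, S_dd = 29.63
Terminal payoffs (S − K): max(15.99, 0) = 15.99, max(2, 0) = 2, max(-8.367, 0) = 0
Node u (S = 46.47): V_u = e^(−0.12)·[0.8860·15.9944 + 0.1140·2.0000] = 12.7704
Node d (S = 34.43): V_d = e^(−0.12)·[0.8860·2.0000 + 0.1140·0.0000] = 1.5716
Node 0 (S = 40): V_0 = e^(−0.12)·[0.8860·12.7704 + 0.1140·1.5716] = 10.1937

$10.19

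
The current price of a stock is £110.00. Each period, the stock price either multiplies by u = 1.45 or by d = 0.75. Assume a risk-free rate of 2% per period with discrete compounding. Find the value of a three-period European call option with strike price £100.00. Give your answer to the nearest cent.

Risk-neutral probability p = (1 + 0.02 − 0.75)/(1.45 − 0.75) = 0.2700/0.7000 = 0.3857
Terminal stock prices: S_uuu = 335.3, S_uud = 173.5, S_udd = 89.72, S_ddd = 46.41
Terminal payoffs (S − K): max(235.3, 0) = 235.3, max(73.46, 0) = 73.46, max(-10.28, 0) = 0, max(-53.59, 0) = 0
Node uu (S = 231.3): V_uu = 1/1.02·[0.3857·235.3487 + 0.6143·73.4563] = 133.2358
Node ud (S = 119.6): V_ud = 1/1.02·[0.3857·73.4563 + 0.6143·0.0000] = 27.7776
Node dd (S = 61.88): V_dd = 1/1.02·[0.3857·0.0000 + 0.6143·0.0000] = 0.0000
Node u (S = 159.5): V_u = 1/1.02·[0.3857·133.2358 + 0.6143·27.7776] = 67.1121
Node d (S = 82.5): V_d = 1/1.02·[0.3857·27.7776 + 0.6143·0.0000] = 10.5041
Node 0 (S = 110): V_0 = 1/1.02·[0.3857·67.1121 + 0.6143·10.5041] = 31.7045

£31.70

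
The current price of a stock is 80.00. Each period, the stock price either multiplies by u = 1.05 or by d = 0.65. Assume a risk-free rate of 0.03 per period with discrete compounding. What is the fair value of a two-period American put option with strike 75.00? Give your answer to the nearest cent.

2.03

Risk-neutral probability p = (1 + 0.03 − 0.65)/(1.05 − 0.65) = 0.3800/0.4000 = 0.9500
Terminal stock prices: S_uu = 88.2, S_ud = 54.6, S_dd = 33.8
Terminal payoffs (K − S): max(-13.2, 0) = 0, max(20.4, 0) = 20.4, max(41.2, 0) = 41.2
Node u (S = 84): continuation = 1/1.03·[0.9500·0.0000 + 0.0500·20.4000] = 0.9903; exercise value = 0.0000 ≤ continuation, so V_u = 0.9903
Node d (S = 52): continuation = 1/1.03·[0.9500·20.4000 + 0.0500·41.2000] = 20.8155; exercise value = 23.0000 > continuation, so V_d = 23.0000 (exercise)
Node 0 (S = 80): continuation = 1/1.03·[0.9500·0.9903 + 0.0500·23.0000] = 2.0299; exercise value = 0.0000 ≤ continuation, so V_0 = 2.0299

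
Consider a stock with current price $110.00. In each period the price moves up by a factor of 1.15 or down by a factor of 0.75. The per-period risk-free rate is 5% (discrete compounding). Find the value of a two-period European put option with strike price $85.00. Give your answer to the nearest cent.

Risk-neutral probability p = (1 + 0.05 − 0.75)/(1.15 − 0.75) = 0.3000/0.4000 = 0.7500
Terminal stock prices: S_uu = 145.5, S_ud = 94.87, S_dd = 61.88
Terminal payoffs (K − S): max(-60.47, 0) = 0, max(-9.875, 0) = 0, max(23.12, 0) = 23.12
Node u (S = 126.5): V_u = 1/1.05·[0.7500·0.0000 + 0.2500·0.0000] = 0.0000
Node d (S = 82.5): V_d = 1/1.05·[0.7500·0.0000 + 0.2500·23.1250] = 5.5060
Node 0 (S = 110): V_0 = 1/1.05·[0.7500·0.0000 + 0.2500·5.5060] = 1.3109

$1.31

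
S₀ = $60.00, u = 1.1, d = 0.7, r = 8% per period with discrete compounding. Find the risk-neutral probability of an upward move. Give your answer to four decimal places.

Risk-neutral probability p = (1 + 0.08 − 0.7)/(1.1 − 0.7) = 0.3800/0.4000 = 0.9500

p = 0.9500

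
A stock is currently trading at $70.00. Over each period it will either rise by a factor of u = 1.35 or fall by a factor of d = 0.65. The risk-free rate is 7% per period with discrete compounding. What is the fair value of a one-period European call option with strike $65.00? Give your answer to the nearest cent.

Risk-neutral probability p = (1 + 0.07 − 0.65)/(1.35 − 0.65) = 0.4200/0.7000 = 0.6000
Terminal stock prices: S_u = 94.5, S_d = 45.5
Terminal payoffs (S − K): max(29.5, 0) = 29.5, max(-19.5, 0) = 0
Node 0 (S = 70): V_0 = 1/1.07·[0.6000·29.5000 + 0.4000·0.0000] = 16.5421

$16.54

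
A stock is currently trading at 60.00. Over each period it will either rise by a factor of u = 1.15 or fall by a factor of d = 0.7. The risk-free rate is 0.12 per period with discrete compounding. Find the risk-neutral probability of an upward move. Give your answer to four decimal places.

Risk-neutral probability p = (1 + 0.12 − 0.7)/(1.15 − 0.7) = 0.4200/0.4500 = 0.9333

p = 0.9333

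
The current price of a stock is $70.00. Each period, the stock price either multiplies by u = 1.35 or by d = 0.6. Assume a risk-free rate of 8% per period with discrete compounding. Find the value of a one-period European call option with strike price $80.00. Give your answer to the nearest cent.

Risk-neutral probability p = (1 + 0.08 − 0.6)/(1.35 − 0.6) = 0.4800/0.7500 = 0.6400
Terminal stock prices: S_u = 94.5, S_d = 42
Terminal payoffs (S − K): max(14.5, 0) = 14.5, max(-38, 0) = 0
Node 0 (S = 70): V_0 = 1/1.08·[0.6400·14.5000 + 0.3600·0.0000] = 8.5926

$8.59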